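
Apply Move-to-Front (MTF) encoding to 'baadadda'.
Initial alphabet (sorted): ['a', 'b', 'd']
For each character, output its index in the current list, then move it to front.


MTF encoding:
'b': index 1 in ['a', 'b', 'd'] -> ['b', 'a', 'd']
'a': index 1 in ['b', 'a', 'd'] -> ['a', 'b', 'd']
'a': index 0 in ['a', 'b', 'd'] -> ['a', 'b', 'd']
'd': index 2 in ['a', 'b', 'd'] -> ['d', 'a', 'b']
'a': index 1 in ['d', 'a', 'b'] -> ['a', 'd', 'b']
'd': index 1 in ['a', 'd', 'b'] -> ['d', 'a', 'b']
'd': index 0 in ['d', 'a', 'b'] -> ['d', 'a', 'b']
'a': index 1 in ['d', 'a', 'b'] -> ['a', 'd', 'b']


Output: [1, 1, 0, 2, 1, 1, 0, 1]


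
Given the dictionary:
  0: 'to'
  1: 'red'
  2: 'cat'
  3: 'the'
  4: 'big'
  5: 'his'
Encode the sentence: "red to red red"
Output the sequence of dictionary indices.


Look up each word in the dictionary:
  'red' -> 1
  'to' -> 0
  'red' -> 1
  'red' -> 1

Encoded: [1, 0, 1, 1]


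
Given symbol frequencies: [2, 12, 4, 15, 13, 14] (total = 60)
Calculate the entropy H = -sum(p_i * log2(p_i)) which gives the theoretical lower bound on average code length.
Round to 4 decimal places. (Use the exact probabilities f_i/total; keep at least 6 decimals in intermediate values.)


Per-symbol terms -p_i * log2(p_i) with p_i = f_i/60:
  p = 2/60 = 0.033333: log2(p) = -4.906891, -p*log2(p) = 0.163563
  p = 12/60 = 0.200000: log2(p) = -2.321928, -p*log2(p) = 0.464386
  p = 4/60 = 0.066667: log2(p) = -3.906891, -p*log2(p) = 0.260459
  p = 15/60 = 0.250000: log2(p) = -2.000000, -p*log2(p) = 0.500000
  p = 13/60 = 0.216667: log2(p) = -2.206451, -p*log2(p) = 0.478064
  p = 14/60 = 0.233333: log2(p) = -2.099536, -p*log2(p) = 0.489892
H = 0.163563 + 0.464386 + 0.260459 + 0.500000 + 0.478064 + 0.489892 = 2.356364

H = 2.3564 bits/symbol


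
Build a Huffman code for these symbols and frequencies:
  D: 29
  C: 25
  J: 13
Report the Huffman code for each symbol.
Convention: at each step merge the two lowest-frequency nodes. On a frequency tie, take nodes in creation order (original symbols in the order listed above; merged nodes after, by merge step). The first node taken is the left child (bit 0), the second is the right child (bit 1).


Huffman tree construction:
Step 1: Merge J(13) + C(25) = 38
Step 2: Merge D(29) + (J+C)(38) = 67
Read each symbol's code off the tree from the root (left child = 0, right child = 1).

Codes:
  D: 0 (length 1)
  C: 11 (length 2)
  J: 10 (length 2)
Average code length: 105/67 = 1.5672 bits/symbol


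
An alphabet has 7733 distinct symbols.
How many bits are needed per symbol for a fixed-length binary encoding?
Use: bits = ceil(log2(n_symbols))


log2(7733) = 12.9168
Bracket: 2^12 = 4096 < 7733 <= 2^13 = 8192
So ceil(log2(7733)) = 13

bits = ceil(log2(7733)) = ceil(12.9168) = 13 bits


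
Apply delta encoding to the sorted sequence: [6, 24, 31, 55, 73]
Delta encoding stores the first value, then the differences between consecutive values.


First value: 6
Deltas:
  24 - 6 = 18
  31 - 24 = 7
  55 - 31 = 24
  73 - 55 = 18


Delta encoded: [6, 18, 7, 24, 18]


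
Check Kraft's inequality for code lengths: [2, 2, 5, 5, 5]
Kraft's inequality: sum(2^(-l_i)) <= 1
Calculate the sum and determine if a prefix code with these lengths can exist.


Sum = 2^(-2) + 2^(-2) + 2^(-5) + 2^(-5) + 2^(-5)
    = 0.25 + 0.25 + 0.03125 + 0.03125 + 0.03125
    = 19/32 = 0.59375
Since 0.59375 <= 1, Kraft's inequality IS satisfied.
A prefix code with these lengths CAN exist.

Kraft sum = 0.59375. Satisfied.


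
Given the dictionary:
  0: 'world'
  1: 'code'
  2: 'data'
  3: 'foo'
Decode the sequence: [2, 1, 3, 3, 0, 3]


Look up each index in the dictionary:
  2 -> 'data'
  1 -> 'code'
  3 -> 'foo'
  3 -> 'foo'
  0 -> 'world'
  3 -> 'foo'

Decoded: "data code foo foo world foo"


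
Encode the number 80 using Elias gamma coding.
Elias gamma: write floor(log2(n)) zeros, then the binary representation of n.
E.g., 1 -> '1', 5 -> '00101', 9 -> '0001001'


num_bits = floor(log2(80)) + 1 = 7
leading_zeros = num_bits - 1 = 6
binary(80) = 1010000

Elias gamma(80) = '000000' + '1010000' = 0000001010000 (13 bits)


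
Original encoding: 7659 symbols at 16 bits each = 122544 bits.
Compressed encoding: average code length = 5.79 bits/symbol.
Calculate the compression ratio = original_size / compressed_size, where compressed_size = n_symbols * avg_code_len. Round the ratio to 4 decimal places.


original_size = n_symbols * orig_bits = 7659 * 16 = 122544 bits
compressed_size = n_symbols * avg_code_len = 7659 * 5.79 = 44345.61 bits
ratio = original_size / compressed_size = 122544 / 44345.61 = 2.7634

Compression ratio = 2.7634


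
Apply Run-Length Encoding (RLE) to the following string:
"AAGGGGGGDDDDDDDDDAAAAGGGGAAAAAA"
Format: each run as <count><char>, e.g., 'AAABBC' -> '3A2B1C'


Scanning runs left to right:
  i=0: run of 'A' x 2 -> '2A'
  i=2: run of 'G' x 6 -> '6G'
  i=8: run of 'D' x 9 -> '9D'
  i=17: run of 'A' x 4 -> '4A'
  i=21: run of 'G' x 4 -> '4G'
  i=25: run of 'A' x 6 -> '6A'

RLE = 2A6G9D4A4G6A


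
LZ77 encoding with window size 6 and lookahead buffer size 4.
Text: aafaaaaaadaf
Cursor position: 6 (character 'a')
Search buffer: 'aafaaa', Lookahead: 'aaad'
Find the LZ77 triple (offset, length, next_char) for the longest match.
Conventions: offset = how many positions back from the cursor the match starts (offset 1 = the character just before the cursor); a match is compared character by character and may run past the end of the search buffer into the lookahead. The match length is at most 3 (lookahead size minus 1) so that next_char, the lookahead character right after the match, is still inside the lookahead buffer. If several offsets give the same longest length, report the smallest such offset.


Try each offset into the search buffer:
  offset=1 (pos 5, char 'a'): match length 3
  offset=2 (pos 4, char 'a'): match length 3
  offset=3 (pos 3, char 'a'): match length 3
  offset=4 (pos 2, char 'f'): match length 0
  offset=5 (pos 1, char 'a'): match length 1
  offset=6 (pos 0, char 'a'): match length 2
Longest match has length 3, found at offsets 1, 2, 3; take the smallest, offset 1.
next_char = character at position 6 + 3 = 9 -> 'd'

Best match: offset=1, length=3 (matching 'aaa' starting at position 5)
LZ77 triple: (1, 3, 'd')


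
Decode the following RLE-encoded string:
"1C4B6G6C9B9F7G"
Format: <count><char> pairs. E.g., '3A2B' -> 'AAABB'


Expanding each <count><char> pair:
  1C -> 'C'
  4B -> 'BBBB'
  6G -> 'GGGGGG'
  6C -> 'CCCCCC'
  9B -> 'BBBBBBBBB'
  9F -> 'FFFFFFFFF'
  7G -> 'GGGGGGG'

Decoded = CBBBBGGGGGGCCCCCCBBBBBBBBBFFFFFFFFFGGGGGGG


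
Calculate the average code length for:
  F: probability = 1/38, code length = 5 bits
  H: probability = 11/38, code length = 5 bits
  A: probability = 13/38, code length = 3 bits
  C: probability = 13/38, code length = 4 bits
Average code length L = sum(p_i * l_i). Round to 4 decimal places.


Weighted contributions p_i * l_i:
  F: (1/38) * 5 = 5/38
  H: (11/38) * 5 = 55/38
  A: (13/38) * 3 = 39/38
  C: (13/38) * 4 = 52/38
Sum = (5 + 55 + 39 + 52)/38 = 151/38

L = 151/38 = 3.9737 bits/symbol


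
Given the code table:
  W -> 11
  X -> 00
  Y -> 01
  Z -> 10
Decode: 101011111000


Decoding:
10 -> Z
10 -> Z
11 -> W
11 -> W
10 -> Z
00 -> X


Result: ZZWWZX


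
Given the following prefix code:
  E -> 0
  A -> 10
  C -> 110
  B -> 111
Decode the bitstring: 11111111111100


Decoding step by step:
Bits 111 -> B
Bits 111 -> B
Bits 111 -> B
Bits 111 -> B
Bits 0 -> E
Bits 0 -> E


Decoded message: BBBBEE


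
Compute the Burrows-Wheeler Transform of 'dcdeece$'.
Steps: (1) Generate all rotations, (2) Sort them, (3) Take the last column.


Rotations (sorted):
  0: $dcdeece -> last char: e
  1: cdeece$d -> last char: d
  2: ce$dcdee -> last char: e
  3: dcdeece$ -> last char: $
  4: deece$dc -> last char: c
  5: e$dcdeec -> last char: c
  6: ece$dcde -> last char: e
  7: eece$dcd -> last char: d


BWT = ede$cced


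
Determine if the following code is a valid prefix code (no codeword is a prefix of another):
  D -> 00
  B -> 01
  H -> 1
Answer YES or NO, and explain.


Checking each pair (does one codeword prefix another?):
  D='00' vs B='01': no prefix
  D='00' vs H='1': no prefix
  B='01' vs D='00': no prefix
  B='01' vs H='1': no prefix
  H='1' vs D='00': no prefix
  H='1' vs B='01': no prefix
No violation found over all pairs.

YES -- this is a valid prefix code. No codeword is a prefix of any other codeword.


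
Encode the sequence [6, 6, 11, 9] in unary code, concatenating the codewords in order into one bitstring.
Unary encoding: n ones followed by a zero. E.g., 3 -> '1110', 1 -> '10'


Encode each number as n ones followed by a terminating 0:
  6 -> 1111110 (7 bits)
  6 -> 1111110 (7 bits)
  11 -> 111111111110 (12 bits)
  9 -> 1111111110 (10 bits)
Total length = 7 + 7 + 12 + 10 = 36 bits.

Unary([6, 6, 11, 9]) = 111111011111101111111111101111111110 (36 bits)


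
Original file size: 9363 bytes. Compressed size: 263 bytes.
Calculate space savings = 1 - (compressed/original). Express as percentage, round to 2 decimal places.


ratio = compressed/original = 263/9363 = 0.028089
savings = 1 - ratio = 1 - 0.028089 = 0.971911
as a percentage: 0.971911 * 100 = 97.19%

Space savings = 1 - 263/9363 = 97.19%


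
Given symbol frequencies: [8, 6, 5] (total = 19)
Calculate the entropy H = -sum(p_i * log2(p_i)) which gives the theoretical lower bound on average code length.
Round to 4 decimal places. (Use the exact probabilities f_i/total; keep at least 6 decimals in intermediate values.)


Per-symbol terms -p_i * log2(p_i) with p_i = f_i/19:
  p = 8/19 = 0.421053: log2(p) = -1.247928, -p*log2(p) = 0.525443
  p = 6/19 = 0.315789: log2(p) = -1.662965, -p*log2(p) = 0.525147
  p = 5/19 = 0.263158: log2(p) = -1.925999, -p*log2(p) = 0.506842
H = 0.525443 + 0.525147 + 0.506842 = 1.557432

H = 1.5574 bits/symbol


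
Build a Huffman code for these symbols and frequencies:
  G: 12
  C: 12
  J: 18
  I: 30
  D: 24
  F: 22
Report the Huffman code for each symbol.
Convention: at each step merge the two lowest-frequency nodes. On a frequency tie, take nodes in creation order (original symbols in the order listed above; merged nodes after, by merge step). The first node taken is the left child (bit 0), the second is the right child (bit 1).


Huffman tree construction:
Step 1: Merge G(12) + C(12) = 24
Step 2: Merge J(18) + F(22) = 40
Step 3: Merge D(24) + (G+C)(24) = 48
Step 4: Merge I(30) + (J+F)(40) = 70
Step 5: Merge (D+(G+C))(48) + (I+(J+F))(70) = 118
Read each symbol's code off the tree from the root (left child = 0, right child = 1).

Codes:
  G: 010 (length 3)
  C: 011 (length 3)
  J: 110 (length 3)
  I: 10 (length 2)
  D: 00 (length 2)
  F: 111 (length 3)
Average code length: 300/118 = 2.5424 bits/symbol


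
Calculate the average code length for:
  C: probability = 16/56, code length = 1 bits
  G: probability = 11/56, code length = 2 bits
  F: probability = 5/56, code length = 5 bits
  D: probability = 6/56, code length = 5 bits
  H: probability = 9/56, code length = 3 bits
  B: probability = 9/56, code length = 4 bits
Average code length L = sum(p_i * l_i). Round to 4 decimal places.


Weighted contributions p_i * l_i:
  C: (16/56) * 1 = 16/56
  G: (11/56) * 2 = 22/56
  F: (5/56) * 5 = 25/56
  D: (6/56) * 5 = 30/56
  H: (9/56) * 3 = 27/56
  B: (9/56) * 4 = 36/56
Sum = (16 + 22 + 25 + 30 + 27 + 36)/56 = 156/56

L = 156/56 = 2.7857 bits/symbol


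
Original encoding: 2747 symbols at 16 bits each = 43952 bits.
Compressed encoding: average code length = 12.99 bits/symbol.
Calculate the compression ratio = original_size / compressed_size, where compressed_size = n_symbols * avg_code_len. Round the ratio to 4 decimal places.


original_size = n_symbols * orig_bits = 2747 * 16 = 43952 bits
compressed_size = n_symbols * avg_code_len = 2747 * 12.99 = 35683.53 bits
ratio = original_size / compressed_size = 43952 / 35683.53 = 1.2317

Compression ratio = 1.2317


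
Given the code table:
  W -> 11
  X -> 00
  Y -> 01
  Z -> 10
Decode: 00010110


Decoding:
00 -> X
01 -> Y
01 -> Y
10 -> Z


Result: XYYZ


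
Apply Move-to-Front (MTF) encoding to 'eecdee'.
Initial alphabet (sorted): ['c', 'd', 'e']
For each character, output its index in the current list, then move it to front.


MTF encoding:
'e': index 2 in ['c', 'd', 'e'] -> ['e', 'c', 'd']
'e': index 0 in ['e', 'c', 'd'] -> ['e', 'c', 'd']
'c': index 1 in ['e', 'c', 'd'] -> ['c', 'e', 'd']
'd': index 2 in ['c', 'e', 'd'] -> ['d', 'c', 'e']
'e': index 2 in ['d', 'c', 'e'] -> ['e', 'd', 'c']
'e': index 0 in ['e', 'd', 'c'] -> ['e', 'd', 'c']


Output: [2, 0, 1, 2, 2, 0]


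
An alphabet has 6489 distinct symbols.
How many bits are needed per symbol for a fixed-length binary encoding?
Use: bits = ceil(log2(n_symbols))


log2(6489) = 12.6638
Bracket: 2^12 = 4096 < 6489 <= 2^13 = 8192
So ceil(log2(6489)) = 13

bits = ceil(log2(6489)) = ceil(12.6638) = 13 bits


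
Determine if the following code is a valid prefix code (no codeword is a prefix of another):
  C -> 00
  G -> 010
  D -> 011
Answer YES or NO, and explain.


Checking each pair (does one codeword prefix another?):
  C='00' vs G='010': no prefix
  C='00' vs D='011': no prefix
  G='010' vs C='00': no prefix
  G='010' vs D='011': no prefix
  D='011' vs C='00': no prefix
  D='011' vs G='010': no prefix
No violation found over all pairs.

YES -- this is a valid prefix code. No codeword is a prefix of any other codeword.


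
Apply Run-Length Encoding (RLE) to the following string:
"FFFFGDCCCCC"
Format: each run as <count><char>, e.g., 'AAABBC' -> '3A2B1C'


Scanning runs left to right:
  i=0: run of 'F' x 4 -> '4F'
  i=4: run of 'G' x 1 -> '1G'
  i=5: run of 'D' x 1 -> '1D'
  i=6: run of 'C' x 5 -> '5C'

RLE = 4F1G1D5C


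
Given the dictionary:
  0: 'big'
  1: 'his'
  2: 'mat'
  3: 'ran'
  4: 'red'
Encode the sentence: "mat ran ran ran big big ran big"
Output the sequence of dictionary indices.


Look up each word in the dictionary:
  'mat' -> 2
  'ran' -> 3
  'ran' -> 3
  'ran' -> 3
  'big' -> 0
  'big' -> 0
  'ran' -> 3
  'big' -> 0

Encoded: [2, 3, 3, 3, 0, 0, 3, 0]


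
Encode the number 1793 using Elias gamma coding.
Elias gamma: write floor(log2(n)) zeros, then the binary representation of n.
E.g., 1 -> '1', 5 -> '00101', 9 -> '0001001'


num_bits = floor(log2(1793)) + 1 = 11
leading_zeros = num_bits - 1 = 10
binary(1793) = 11100000001

Elias gamma(1793) = '0000000000' + '11100000001' = 000000000011100000001 (21 bits)


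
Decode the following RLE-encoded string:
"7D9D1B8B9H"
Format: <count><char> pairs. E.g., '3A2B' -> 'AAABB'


Expanding each <count><char> pair:
  7D -> 'DDDDDDD'
  9D -> 'DDDDDDDDD'
  1B -> 'B'
  8B -> 'BBBBBBBB'
  9H -> 'HHHHHHHHH'

Decoded = DDDDDDDDDDDDDDDDBBBBBBBBBHHHHHHHHH


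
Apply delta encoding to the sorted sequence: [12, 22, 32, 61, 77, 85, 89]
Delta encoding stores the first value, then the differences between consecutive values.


First value: 12
Deltas:
  22 - 12 = 10
  32 - 22 = 10
  61 - 32 = 29
  77 - 61 = 16
  85 - 77 = 8
  89 - 85 = 4


Delta encoded: [12, 10, 10, 29, 16, 8, 4]


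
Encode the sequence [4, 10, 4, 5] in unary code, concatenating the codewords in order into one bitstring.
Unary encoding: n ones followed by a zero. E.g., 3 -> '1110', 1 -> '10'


Encode each number as n ones followed by a terminating 0:
  4 -> 11110 (5 bits)
  10 -> 11111111110 (11 bits)
  4 -> 11110 (5 bits)
  5 -> 111110 (6 bits)
Total length = 5 + 11 + 5 + 6 = 27 bits.

Unary([4, 10, 4, 5]) = 111101111111111011110111110 (27 bits)


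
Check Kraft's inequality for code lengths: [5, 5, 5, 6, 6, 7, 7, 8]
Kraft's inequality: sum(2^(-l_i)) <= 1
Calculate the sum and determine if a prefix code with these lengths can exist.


Sum = 2^(-5) + 2^(-5) + 2^(-5) + 2^(-6) + 2^(-6) + 2^(-7) + 2^(-7) + 2^(-8)
    = 0.03125 + 0.03125 + 0.03125 + 0.015625 + 0.015625 + 0.0078125 + 0.0078125 + 0.00390625
    = 37/256 = 0.14453125
Since 0.14453125 <= 1, Kraft's inequality IS satisfied.
A prefix code with these lengths CAN exist.

Kraft sum = 0.14453125. Satisfied.


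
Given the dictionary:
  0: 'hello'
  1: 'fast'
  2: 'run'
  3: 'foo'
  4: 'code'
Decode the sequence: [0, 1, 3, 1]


Look up each index in the dictionary:
  0 -> 'hello'
  1 -> 'fast'
  3 -> 'foo'
  1 -> 'fast'

Decoded: "hello fast foo fast"


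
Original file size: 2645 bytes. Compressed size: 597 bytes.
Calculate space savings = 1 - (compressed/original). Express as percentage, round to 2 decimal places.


ratio = compressed/original = 597/2645 = 0.225709
savings = 1 - ratio = 1 - 0.225709 = 0.774291
as a percentage: 0.774291 * 100 = 77.43%

Space savings = 1 - 597/2645 = 77.43%


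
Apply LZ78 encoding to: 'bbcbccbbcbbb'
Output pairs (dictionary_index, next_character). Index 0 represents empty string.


LZ78 encoding steps:
Dictionary: {0: ''}
Step 1: w='' (idx 0), next='b' -> output (0, 'b'), add 'b' as idx 1
Step 2: w='b' (idx 1), next='c' -> output (1, 'c'), add 'bc' as idx 2
Step 3: w='bc' (idx 2), next='c' -> output (2, 'c'), add 'bcc' as idx 3
Step 4: w='b' (idx 1), next='b' -> output (1, 'b'), add 'bb' as idx 4
Step 5: w='' (idx 0), next='c' -> output (0, 'c'), add 'c' as idx 5
Step 6: w='bb' (idx 4), next='b' -> output (4, 'b'), add 'bbb' as idx 6


Encoded: [(0, 'b'), (1, 'c'), (2, 'c'), (1, 'b'), (0, 'c'), (4, 'b')]


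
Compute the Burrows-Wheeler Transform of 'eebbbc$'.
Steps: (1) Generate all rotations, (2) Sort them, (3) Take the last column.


Rotations (sorted):
  0: $eebbbc -> last char: c
  1: bbbc$ee -> last char: e
  2: bbc$eeb -> last char: b
  3: bc$eebb -> last char: b
  4: c$eebbb -> last char: b
  5: ebbbc$e -> last char: e
  6: eebbbc$ -> last char: $


BWT = cebbbe$


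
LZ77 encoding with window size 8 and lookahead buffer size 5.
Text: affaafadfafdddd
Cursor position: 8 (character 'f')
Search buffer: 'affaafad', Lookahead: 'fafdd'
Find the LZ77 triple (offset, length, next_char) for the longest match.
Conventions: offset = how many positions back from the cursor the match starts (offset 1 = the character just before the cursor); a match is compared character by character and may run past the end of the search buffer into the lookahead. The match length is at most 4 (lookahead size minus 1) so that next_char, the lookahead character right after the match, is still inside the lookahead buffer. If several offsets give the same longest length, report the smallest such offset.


Try each offset into the search buffer:
  offset=1 (pos 7, char 'd'): match length 0
  offset=2 (pos 6, char 'a'): match length 0
  offset=3 (pos 5, char 'f'): match length 2
  offset=4 (pos 4, char 'a'): match length 0
  offset=5 (pos 3, char 'a'): match length 0
  offset=6 (pos 2, char 'f'): match length 2
  offset=7 (pos 1, char 'f'): match length 1
  offset=8 (pos 0, char 'a'): match length 0
Longest match has length 2, found at offsets 3, 6; take the smallest, offset 3.
next_char = character at position 8 + 2 = 10 -> 'f'

Best match: offset=3, length=2 (matching 'fa' starting at position 5)
LZ77 triple: (3, 2, 'f')


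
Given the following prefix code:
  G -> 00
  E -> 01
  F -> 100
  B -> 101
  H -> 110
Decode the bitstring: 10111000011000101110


Decoding step by step:
Bits 101 -> B
Bits 110 -> H
Bits 00 -> G
Bits 01 -> E
Bits 100 -> F
Bits 01 -> E
Bits 01 -> E
Bits 110 -> H


Decoded message: BHGEFEEH


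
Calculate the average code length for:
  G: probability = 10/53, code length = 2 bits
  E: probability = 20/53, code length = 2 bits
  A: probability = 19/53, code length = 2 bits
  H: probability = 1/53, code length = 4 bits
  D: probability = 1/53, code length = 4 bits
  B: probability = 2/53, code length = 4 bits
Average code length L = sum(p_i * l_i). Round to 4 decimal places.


Weighted contributions p_i * l_i:
  G: (10/53) * 2 = 20/53
  E: (20/53) * 2 = 40/53
  A: (19/53) * 2 = 38/53
  H: (1/53) * 4 = 4/53
  D: (1/53) * 4 = 4/53
  B: (2/53) * 4 = 8/53
Sum = (20 + 40 + 38 + 4 + 4 + 8)/53 = 114/53

L = 114/53 = 2.1509 bits/symbol


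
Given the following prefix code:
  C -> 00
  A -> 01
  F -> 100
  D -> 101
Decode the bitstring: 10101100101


Decoding step by step:
Bits 101 -> D
Bits 01 -> A
Bits 100 -> F
Bits 101 -> D


Decoded message: DAFD


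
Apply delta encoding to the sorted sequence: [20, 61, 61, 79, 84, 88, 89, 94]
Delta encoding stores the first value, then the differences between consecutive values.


First value: 20
Deltas:
  61 - 20 = 41
  61 - 61 = 0
  79 - 61 = 18
  84 - 79 = 5
  88 - 84 = 4
  89 - 88 = 1
  94 - 89 = 5


Delta encoded: [20, 41, 0, 18, 5, 4, 1, 5]


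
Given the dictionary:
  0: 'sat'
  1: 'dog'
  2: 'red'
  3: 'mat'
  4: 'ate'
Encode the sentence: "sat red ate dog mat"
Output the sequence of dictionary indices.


Look up each word in the dictionary:
  'sat' -> 0
  'red' -> 2
  'ate' -> 4
  'dog' -> 1
  'mat' -> 3

Encoded: [0, 2, 4, 1, 3]


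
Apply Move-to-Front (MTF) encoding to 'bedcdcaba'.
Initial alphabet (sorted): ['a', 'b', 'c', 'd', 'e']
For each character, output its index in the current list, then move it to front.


MTF encoding:
'b': index 1 in ['a', 'b', 'c', 'd', 'e'] -> ['b', 'a', 'c', 'd', 'e']
'e': index 4 in ['b', 'a', 'c', 'd', 'e'] -> ['e', 'b', 'a', 'c', 'd']
'd': index 4 in ['e', 'b', 'a', 'c', 'd'] -> ['d', 'e', 'b', 'a', 'c']
'c': index 4 in ['d', 'e', 'b', 'a', 'c'] -> ['c', 'd', 'e', 'b', 'a']
'd': index 1 in ['c', 'd', 'e', 'b', 'a'] -> ['d', 'c', 'e', 'b', 'a']
'c': index 1 in ['d', 'c', 'e', 'b', 'a'] -> ['c', 'd', 'e', 'b', 'a']
'a': index 4 in ['c', 'd', 'e', 'b', 'a'] -> ['a', 'c', 'd', 'e', 'b']
'b': index 4 in ['a', 'c', 'd', 'e', 'b'] -> ['b', 'a', 'c', 'd', 'e']
'a': index 1 in ['b', 'a', 'c', 'd', 'e'] -> ['a', 'b', 'c', 'd', 'e']


Output: [1, 4, 4, 4, 1, 1, 4, 4, 1]


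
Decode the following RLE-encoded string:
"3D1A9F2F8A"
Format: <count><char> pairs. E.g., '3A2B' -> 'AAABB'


Expanding each <count><char> pair:
  3D -> 'DDD'
  1A -> 'A'
  9F -> 'FFFFFFFFF'
  2F -> 'FF'
  8A -> 'AAAAAAAA'

Decoded = DDDAFFFFFFFFFFFAAAAAAAA


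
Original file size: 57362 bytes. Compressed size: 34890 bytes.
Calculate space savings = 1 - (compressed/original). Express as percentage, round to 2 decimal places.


ratio = compressed/original = 34890/57362 = 0.608242
savings = 1 - ratio = 1 - 0.608242 = 0.391758
as a percentage: 0.391758 * 100 = 39.18%

Space savings = 1 - 34890/57362 = 39.18%


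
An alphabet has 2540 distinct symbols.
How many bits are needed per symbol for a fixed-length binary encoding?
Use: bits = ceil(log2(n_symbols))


log2(2540) = 11.3106
Bracket: 2^11 = 2048 < 2540 <= 2^12 = 4096
So ceil(log2(2540)) = 12

bits = ceil(log2(2540)) = ceil(11.3106) = 12 bits


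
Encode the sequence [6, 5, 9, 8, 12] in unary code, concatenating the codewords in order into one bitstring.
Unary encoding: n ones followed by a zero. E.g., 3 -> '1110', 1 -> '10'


Encode each number as n ones followed by a terminating 0:
  6 -> 1111110 (7 bits)
  5 -> 111110 (6 bits)
  9 -> 1111111110 (10 bits)
  8 -> 111111110 (9 bits)
  12 -> 1111111111110 (13 bits)
Total length = 7 + 6 + 10 + 9 + 13 = 45 bits.

Unary([6, 5, 9, 8, 12]) = 111111011111011111111101111111101111111111110 (45 bits)


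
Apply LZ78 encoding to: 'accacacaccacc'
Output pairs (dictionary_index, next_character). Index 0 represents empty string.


LZ78 encoding steps:
Dictionary: {0: ''}
Step 1: w='' (idx 0), next='a' -> output (0, 'a'), add 'a' as idx 1
Step 2: w='' (idx 0), next='c' -> output (0, 'c'), add 'c' as idx 2
Step 3: w='c' (idx 2), next='a' -> output (2, 'a'), add 'ca' as idx 3
Step 4: w='ca' (idx 3), next='c' -> output (3, 'c'), add 'cac' as idx 4
Step 5: w='a' (idx 1), next='c' -> output (1, 'c'), add 'ac' as idx 5
Step 6: w='cac' (idx 4), next='c' -> output (4, 'c'), add 'cacc' as idx 6


Encoded: [(0, 'a'), (0, 'c'), (2, 'a'), (3, 'c'), (1, 'c'), (4, 'c')]


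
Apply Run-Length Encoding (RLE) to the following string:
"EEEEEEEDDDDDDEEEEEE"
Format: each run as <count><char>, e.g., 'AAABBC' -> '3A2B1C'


Scanning runs left to right:
  i=0: run of 'E' x 7 -> '7E'
  i=7: run of 'D' x 6 -> '6D'
  i=13: run of 'E' x 6 -> '6E'

RLE = 7E6D6E


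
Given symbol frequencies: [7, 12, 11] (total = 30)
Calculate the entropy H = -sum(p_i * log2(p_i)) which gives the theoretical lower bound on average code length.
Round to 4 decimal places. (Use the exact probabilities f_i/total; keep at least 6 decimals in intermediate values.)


Per-symbol terms -p_i * log2(p_i) with p_i = f_i/30:
  p = 7/30 = 0.233333: log2(p) = -2.099536, -p*log2(p) = 0.489892
  p = 12/30 = 0.400000: log2(p) = -1.321928, -p*log2(p) = 0.528771
  p = 11/30 = 0.366667: log2(p) = -1.447459, -p*log2(p) = 0.530735
H = 0.489892 + 0.528771 + 0.530735 = 1.549398

H = 1.5494 bits/symbol


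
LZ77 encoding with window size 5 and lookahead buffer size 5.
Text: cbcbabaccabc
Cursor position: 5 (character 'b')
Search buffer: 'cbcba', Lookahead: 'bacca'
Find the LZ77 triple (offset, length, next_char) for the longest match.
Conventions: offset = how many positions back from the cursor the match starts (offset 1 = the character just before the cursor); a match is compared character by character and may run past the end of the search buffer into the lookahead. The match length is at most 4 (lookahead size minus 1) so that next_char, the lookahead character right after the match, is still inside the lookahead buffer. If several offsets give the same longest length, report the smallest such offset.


Try each offset into the search buffer:
  offset=1 (pos 4, char 'a'): match length 0
  offset=2 (pos 3, char 'b'): match length 2
  offset=3 (pos 2, char 'c'): match length 0
  offset=4 (pos 1, char 'b'): match length 1
  offset=5 (pos 0, char 'c'): match length 0
Longest match has length 2 at offset 2.
next_char = character at position 5 + 2 = 7 -> 'c'

Best match: offset=2, length=2 (matching 'ba' starting at position 3)
LZ77 triple: (2, 2, 'c')


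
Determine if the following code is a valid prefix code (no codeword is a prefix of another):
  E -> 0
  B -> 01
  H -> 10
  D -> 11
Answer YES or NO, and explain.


Checking each pair (does one codeword prefix another?):
  E='0' vs B='01': prefix -- VIOLATION

NO -- this is NOT a valid prefix code. E (0) is a prefix of B (01).


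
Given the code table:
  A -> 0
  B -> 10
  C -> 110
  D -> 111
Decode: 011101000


Decoding:
0 -> A
111 -> D
0 -> A
10 -> B
0 -> A
0 -> A


Result: ADABAA


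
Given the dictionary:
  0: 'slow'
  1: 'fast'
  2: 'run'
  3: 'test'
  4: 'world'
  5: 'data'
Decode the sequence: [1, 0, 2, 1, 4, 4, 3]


Look up each index in the dictionary:
  1 -> 'fast'
  0 -> 'slow'
  2 -> 'run'
  1 -> 'fast'
  4 -> 'world'
  4 -> 'world'
  3 -> 'test'

Decoded: "fast slow run fast world world test"


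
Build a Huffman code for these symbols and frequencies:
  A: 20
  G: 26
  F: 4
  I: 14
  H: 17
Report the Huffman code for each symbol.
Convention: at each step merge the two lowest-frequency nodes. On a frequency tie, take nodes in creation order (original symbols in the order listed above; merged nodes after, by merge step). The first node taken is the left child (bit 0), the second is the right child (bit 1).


Huffman tree construction:
Step 1: Merge F(4) + I(14) = 18
Step 2: Merge H(17) + (F+I)(18) = 35
Step 3: Merge A(20) + G(26) = 46
Step 4: Merge (H+(F+I))(35) + (A+G)(46) = 81
Read each symbol's code off the tree from the root (left child = 0, right child = 1).

Codes:
  A: 10 (length 2)
  G: 11 (length 2)
  F: 010 (length 3)
  I: 011 (length 3)
  H: 00 (length 2)
Average code length: 180/81 = 2.2222 bits/symbol


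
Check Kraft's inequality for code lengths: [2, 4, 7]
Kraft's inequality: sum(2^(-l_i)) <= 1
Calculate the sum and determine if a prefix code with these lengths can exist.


Sum = 2^(-2) + 2^(-4) + 2^(-7)
    = 0.25 + 0.0625 + 0.0078125
    = 41/128 = 0.3203125
Since 0.3203125 <= 1, Kraft's inequality IS satisfied.
A prefix code with these lengths CAN exist.

Kraft sum = 0.3203125. Satisfied.


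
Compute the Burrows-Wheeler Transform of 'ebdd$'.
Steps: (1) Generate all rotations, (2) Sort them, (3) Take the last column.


Rotations (sorted):
  0: $ebdd -> last char: d
  1: bdd$e -> last char: e
  2: d$ebd -> last char: d
  3: dd$eb -> last char: b
  4: ebdd$ -> last char: $


BWT = dedb$


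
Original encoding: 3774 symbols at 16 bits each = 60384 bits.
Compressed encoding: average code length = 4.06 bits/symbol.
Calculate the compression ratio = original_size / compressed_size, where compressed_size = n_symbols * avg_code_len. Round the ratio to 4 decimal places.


original_size = n_symbols * orig_bits = 3774 * 16 = 60384 bits
compressed_size = n_symbols * avg_code_len = 3774 * 4.06 = 15322.44 bits
ratio = original_size / compressed_size = 60384 / 15322.44 = 3.9409

Compression ratio = 3.9409


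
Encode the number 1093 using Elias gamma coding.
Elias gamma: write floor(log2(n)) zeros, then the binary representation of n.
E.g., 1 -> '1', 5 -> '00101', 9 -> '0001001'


num_bits = floor(log2(1093)) + 1 = 11
leading_zeros = num_bits - 1 = 10
binary(1093) = 10001000101

Elias gamma(1093) = '0000000000' + '10001000101' = 000000000010001000101 (21 bits)


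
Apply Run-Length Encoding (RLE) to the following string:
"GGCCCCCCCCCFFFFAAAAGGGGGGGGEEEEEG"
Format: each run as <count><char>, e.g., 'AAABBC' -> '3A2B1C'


Scanning runs left to right:
  i=0: run of 'G' x 2 -> '2G'
  i=2: run of 'C' x 9 -> '9C'
  i=11: run of 'F' x 4 -> '4F'
  i=15: run of 'A' x 4 -> '4A'
  i=19: run of 'G' x 8 -> '8G'
  i=27: run of 'E' x 5 -> '5E'
  i=32: run of 'G' x 1 -> '1G'

RLE = 2G9C4F4A8G5E1G


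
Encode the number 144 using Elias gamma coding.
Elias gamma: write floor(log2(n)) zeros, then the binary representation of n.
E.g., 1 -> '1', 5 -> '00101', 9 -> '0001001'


num_bits = floor(log2(144)) + 1 = 8
leading_zeros = num_bits - 1 = 7
binary(144) = 10010000

Elias gamma(144) = '0000000' + '10010000' = 000000010010000 (15 bits)


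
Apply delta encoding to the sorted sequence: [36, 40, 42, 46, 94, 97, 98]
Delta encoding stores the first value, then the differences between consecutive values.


First value: 36
Deltas:
  40 - 36 = 4
  42 - 40 = 2
  46 - 42 = 4
  94 - 46 = 48
  97 - 94 = 3
  98 - 97 = 1


Delta encoded: [36, 4, 2, 4, 48, 3, 1]


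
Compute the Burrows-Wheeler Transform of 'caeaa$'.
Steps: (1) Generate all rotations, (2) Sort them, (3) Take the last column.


Rotations (sorted):
  0: $caeaa -> last char: a
  1: a$caea -> last char: a
  2: aa$cae -> last char: e
  3: aeaa$c -> last char: c
  4: caeaa$ -> last char: $
  5: eaa$ca -> last char: a


BWT = aaec$a


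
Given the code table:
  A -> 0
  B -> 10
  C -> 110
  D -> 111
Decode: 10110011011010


Decoding:
10 -> B
110 -> C
0 -> A
110 -> C
110 -> C
10 -> B


Result: BCACCB


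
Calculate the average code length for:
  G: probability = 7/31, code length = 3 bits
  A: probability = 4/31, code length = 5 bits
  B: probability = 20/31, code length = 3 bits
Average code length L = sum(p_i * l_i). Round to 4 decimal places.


Weighted contributions p_i * l_i:
  G: (7/31) * 3 = 21/31
  A: (4/31) * 5 = 20/31
  B: (20/31) * 3 = 60/31
Sum = (21 + 20 + 60)/31 = 101/31

L = 101/31 = 3.2581 bits/symbol


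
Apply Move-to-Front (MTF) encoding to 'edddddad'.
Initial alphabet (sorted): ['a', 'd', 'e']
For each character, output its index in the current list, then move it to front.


MTF encoding:
'e': index 2 in ['a', 'd', 'e'] -> ['e', 'a', 'd']
'd': index 2 in ['e', 'a', 'd'] -> ['d', 'e', 'a']
'd': index 0 in ['d', 'e', 'a'] -> ['d', 'e', 'a']
'd': index 0 in ['d', 'e', 'a'] -> ['d', 'e', 'a']
'd': index 0 in ['d', 'e', 'a'] -> ['d', 'e', 'a']
'd': index 0 in ['d', 'e', 'a'] -> ['d', 'e', 'a']
'a': index 2 in ['d', 'e', 'a'] -> ['a', 'd', 'e']
'd': index 1 in ['a', 'd', 'e'] -> ['d', 'a', 'e']


Output: [2, 2, 0, 0, 0, 0, 2, 1]


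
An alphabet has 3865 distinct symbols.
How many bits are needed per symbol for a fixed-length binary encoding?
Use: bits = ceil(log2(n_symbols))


log2(3865) = 11.9163
Bracket: 2^11 = 2048 < 3865 <= 2^12 = 4096
So ceil(log2(3865)) = 12

bits = ceil(log2(3865)) = ceil(11.9163) = 12 bits


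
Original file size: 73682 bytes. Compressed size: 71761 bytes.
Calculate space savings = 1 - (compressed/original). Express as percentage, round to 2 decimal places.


ratio = compressed/original = 71761/73682 = 0.973929
savings = 1 - ratio = 1 - 0.973929 = 0.026071
as a percentage: 0.026071 * 100 = 2.61%

Space savings = 1 - 71761/73682 = 2.61%


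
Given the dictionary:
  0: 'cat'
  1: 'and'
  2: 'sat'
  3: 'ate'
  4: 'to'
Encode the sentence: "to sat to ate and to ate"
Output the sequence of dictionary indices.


Look up each word in the dictionary:
  'to' -> 4
  'sat' -> 2
  'to' -> 4
  'ate' -> 3
  'and' -> 1
  'to' -> 4
  'ate' -> 3

Encoded: [4, 2, 4, 3, 1, 4, 3]


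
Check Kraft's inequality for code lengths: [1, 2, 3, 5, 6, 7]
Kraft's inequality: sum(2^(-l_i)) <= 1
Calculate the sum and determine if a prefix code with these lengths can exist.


Sum = 2^(-1) + 2^(-2) + 2^(-3) + 2^(-5) + 2^(-6) + 2^(-7)
    = 0.5 + 0.25 + 0.125 + 0.03125 + 0.015625 + 0.0078125
    = 119/128 = 0.9296875
Since 0.9296875 <= 1, Kraft's inequality IS satisfied.
A prefix code with these lengths CAN exist.

Kraft sum = 0.9296875. Satisfied.


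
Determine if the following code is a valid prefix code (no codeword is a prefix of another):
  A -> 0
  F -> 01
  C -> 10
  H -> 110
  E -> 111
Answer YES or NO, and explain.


Checking each pair (does one codeword prefix another?):
  A='0' vs F='01': prefix -- VIOLATION

NO -- this is NOT a valid prefix code. A (0) is a prefix of F (01).


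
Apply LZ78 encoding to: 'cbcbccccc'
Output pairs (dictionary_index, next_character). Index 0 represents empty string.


LZ78 encoding steps:
Dictionary: {0: ''}
Step 1: w='' (idx 0), next='c' -> output (0, 'c'), add 'c' as idx 1
Step 2: w='' (idx 0), next='b' -> output (0, 'b'), add 'b' as idx 2
Step 3: w='c' (idx 1), next='b' -> output (1, 'b'), add 'cb' as idx 3
Step 4: w='c' (idx 1), next='c' -> output (1, 'c'), add 'cc' as idx 4
Step 5: w='cc' (idx 4), next='c' -> output (4, 'c'), add 'ccc' as idx 5


Encoded: [(0, 'c'), (0, 'b'), (1, 'b'), (1, 'c'), (4, 'c')]


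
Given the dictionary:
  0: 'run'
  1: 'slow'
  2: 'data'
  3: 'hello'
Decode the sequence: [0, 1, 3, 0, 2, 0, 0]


Look up each index in the dictionary:
  0 -> 'run'
  1 -> 'slow'
  3 -> 'hello'
  0 -> 'run'
  2 -> 'data'
  0 -> 'run'
  0 -> 'run'

Decoded: "run slow hello run data run run"


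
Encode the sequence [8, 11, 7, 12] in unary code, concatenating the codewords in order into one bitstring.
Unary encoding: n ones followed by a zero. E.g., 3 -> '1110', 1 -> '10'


Encode each number as n ones followed by a terminating 0:
  8 -> 111111110 (9 bits)
  11 -> 111111111110 (12 bits)
  7 -> 11111110 (8 bits)
  12 -> 1111111111110 (13 bits)
Total length = 9 + 12 + 8 + 13 = 42 bits.

Unary([8, 11, 7, 12]) = 111111110111111111110111111101111111111110 (42 bits)


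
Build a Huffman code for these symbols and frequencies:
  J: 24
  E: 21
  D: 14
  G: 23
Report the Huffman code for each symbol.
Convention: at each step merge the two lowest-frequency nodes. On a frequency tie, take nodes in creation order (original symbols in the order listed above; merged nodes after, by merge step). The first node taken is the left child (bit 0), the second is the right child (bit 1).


Huffman tree construction:
Step 1: Merge D(14) + E(21) = 35
Step 2: Merge G(23) + J(24) = 47
Step 3: Merge (D+E)(35) + (G+J)(47) = 82
Read each symbol's code off the tree from the root (left child = 0, right child = 1).

Codes:
  J: 11 (length 2)
  E: 01 (length 2)
  D: 00 (length 2)
  G: 10 (length 2)
Average code length: 164/82 = 2.0000 bits/symbol


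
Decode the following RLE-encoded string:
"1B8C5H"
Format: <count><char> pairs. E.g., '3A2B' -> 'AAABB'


Expanding each <count><char> pair:
  1B -> 'B'
  8C -> 'CCCCCCCC'
  5H -> 'HHHHH'

Decoded = BCCCCCCCCHHHHH


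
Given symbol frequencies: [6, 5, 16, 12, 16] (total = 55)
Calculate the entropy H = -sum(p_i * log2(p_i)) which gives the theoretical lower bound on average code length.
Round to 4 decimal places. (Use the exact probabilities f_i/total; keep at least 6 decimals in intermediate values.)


Per-symbol terms -p_i * log2(p_i) with p_i = f_i/55:
  p = 6/55 = 0.109091: log2(p) = -3.196397, -p*log2(p) = 0.348698
  p = 5/55 = 0.090909: log2(p) = -3.459432, -p*log2(p) = 0.314494
  p = 16/55 = 0.290909: log2(p) = -1.781360, -p*log2(p) = 0.518214
  p = 12/55 = 0.218182: log2(p) = -2.196397, -p*log2(p) = 0.479214
  p = 16/55 = 0.290909: log2(p) = -1.781360, -p*log2(p) = 0.518214
H = 0.348698 + 0.314494 + 0.518214 + 0.479214 + 0.518214 = 2.178834

H = 2.1788 bits/symbol


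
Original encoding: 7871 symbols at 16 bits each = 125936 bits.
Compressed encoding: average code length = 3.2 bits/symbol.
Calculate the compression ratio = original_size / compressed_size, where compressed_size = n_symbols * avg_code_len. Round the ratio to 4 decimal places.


original_size = n_symbols * orig_bits = 7871 * 16 = 125936 bits
compressed_size = n_symbols * avg_code_len = 7871 * 3.2 = 25187.2 bits
ratio = original_size / compressed_size = 125936 / 25187.2 = 5.0

Compression ratio = 5.0


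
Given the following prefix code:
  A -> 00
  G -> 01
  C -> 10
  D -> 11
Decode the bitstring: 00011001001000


Decoding step by step:
Bits 00 -> A
Bits 01 -> G
Bits 10 -> C
Bits 01 -> G
Bits 00 -> A
Bits 10 -> C
Bits 00 -> A


Decoded message: AGCGACA


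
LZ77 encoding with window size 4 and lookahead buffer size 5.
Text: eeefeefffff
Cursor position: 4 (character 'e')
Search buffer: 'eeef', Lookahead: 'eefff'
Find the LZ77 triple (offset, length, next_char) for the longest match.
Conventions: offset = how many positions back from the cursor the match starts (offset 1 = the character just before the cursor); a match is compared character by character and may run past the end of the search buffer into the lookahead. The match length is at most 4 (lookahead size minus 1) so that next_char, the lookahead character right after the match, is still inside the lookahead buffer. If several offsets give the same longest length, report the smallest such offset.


Try each offset into the search buffer:
  offset=1 (pos 3, char 'f'): match length 0
  offset=2 (pos 2, char 'e'): match length 1
  offset=3 (pos 1, char 'e'): match length 3
  offset=4 (pos 0, char 'e'): match length 2
Longest match has length 3 at offset 3.
next_char = character at position 4 + 3 = 7 -> 'f'

Best match: offset=3, length=3 (matching 'eef' starting at position 1)
LZ77 triple: (3, 3, 'f')


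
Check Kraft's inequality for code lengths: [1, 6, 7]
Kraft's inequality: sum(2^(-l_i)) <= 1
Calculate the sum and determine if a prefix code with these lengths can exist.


Sum = 2^(-1) + 2^(-6) + 2^(-7)
    = 0.5 + 0.015625 + 0.0078125
    = 67/128 = 0.5234375
Since 0.5234375 <= 1, Kraft's inequality IS satisfied.
A prefix code with these lengths CAN exist.

Kraft sum = 0.5234375. Satisfied.


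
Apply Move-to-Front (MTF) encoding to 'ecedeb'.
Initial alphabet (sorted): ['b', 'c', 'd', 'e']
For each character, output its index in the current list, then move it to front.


MTF encoding:
'e': index 3 in ['b', 'c', 'd', 'e'] -> ['e', 'b', 'c', 'd']
'c': index 2 in ['e', 'b', 'c', 'd'] -> ['c', 'e', 'b', 'd']
'e': index 1 in ['c', 'e', 'b', 'd'] -> ['e', 'c', 'b', 'd']
'd': index 3 in ['e', 'c', 'b', 'd'] -> ['d', 'e', 'c', 'b']
'e': index 1 in ['d', 'e', 'c', 'b'] -> ['e', 'd', 'c', 'b']
'b': index 3 in ['e', 'd', 'c', 'b'] -> ['b', 'e', 'd', 'c']


Output: [3, 2, 1, 3, 1, 3]


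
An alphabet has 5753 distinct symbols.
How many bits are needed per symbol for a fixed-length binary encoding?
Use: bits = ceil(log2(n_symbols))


log2(5753) = 12.4901
Bracket: 2^12 = 4096 < 5753 <= 2^13 = 8192
So ceil(log2(5753)) = 13

bits = ceil(log2(5753)) = ceil(12.4901) = 13 bits


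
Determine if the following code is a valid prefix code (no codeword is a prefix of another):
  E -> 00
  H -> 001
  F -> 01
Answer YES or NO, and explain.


Checking each pair (does one codeword prefix another?):
  E='00' vs H='001': prefix -- VIOLATION

NO -- this is NOT a valid prefix code. E (00) is a prefix of H (001).
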